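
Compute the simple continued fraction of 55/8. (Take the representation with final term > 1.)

[6; 1, 7]

55 = 6*8 + 7
8 = 1*7 + 1
7 = 7*1 + 0  (stop)
So 55/8 = [6; 1, 7].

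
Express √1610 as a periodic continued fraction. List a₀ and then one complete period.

[40; 8, 80]

a₀ = ⌊√1610⌋ = 40.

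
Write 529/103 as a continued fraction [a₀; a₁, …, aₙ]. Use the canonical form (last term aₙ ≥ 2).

529 = 5*103 + 14
103 = 7*14 + 5
14 = 2*5 + 4
5 = 1*4 + 1
4 = 4*1 + 0  (stop)
So 529/103 = [5; 7, 2, 1, 4].

[5; 7, 2, 1, 4]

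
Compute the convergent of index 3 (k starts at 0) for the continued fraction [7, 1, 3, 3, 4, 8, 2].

101/13

Using pₖ = aₖpₖ₋₁ + pₖ₋₂, qₖ = aₖqₖ₋₁ + qₖ₋₂ (with p₋₁=1, p₋₂=0, q₋₁=0, q₋₂=1):
  k=0: a=7, p=7, q=1
  k=1: a=1, p=8, q=1
  k=2: a=3, p=31, q=4
  k=3: a=3, p=101, q=13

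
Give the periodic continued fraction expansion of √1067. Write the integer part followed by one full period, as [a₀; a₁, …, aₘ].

[32; 1, 1, 1, 64]

a₀ = ⌊√1067⌋ = 32.
With m₀=0, d₀=1 and mₖ₊₁ = dₖaₖ − mₖ, dₖ₊₁ = (n − mₖ₊₁²)/dₖ, aₖ₊₁ = ⌊(a₀+mₖ₊₁)/dₖ₊₁⌋:
  k=1: m=32, d=43, a=1
  k=2: m=11, d=22, a=1
  k=3: m=11, d=43, a=1
  k=4: m=32, d=1, a=64
d=1 and a=2a₀=64 at k=4, so the next step gives (m, d) = (32, 43) again — its k=1 value — and the period has length 4.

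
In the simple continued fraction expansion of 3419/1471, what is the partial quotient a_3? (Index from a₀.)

1

3419 = 2·1471 + 477   →  a_0 = 2
1471 = 3·477 + 40   →  a_1 = 3
477 = 11·40 + 37   →  a_2 = 11
40 = 1·37 + 3   →  a_3 = 1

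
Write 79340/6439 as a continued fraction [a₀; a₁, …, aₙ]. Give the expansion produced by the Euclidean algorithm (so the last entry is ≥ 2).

79340 = 12*6439 + 2072
6439 = 3*2072 + 223
2072 = 9*223 + 65
223 = 3*65 + 28
65 = 2*28 + 9
28 = 3*9 + 1
9 = 9*1 + 0  (stop)
So 79340/6439 = [12; 3, 9, 3, 2, 3, 9].

[12; 3, 9, 3, 2, 3, 9]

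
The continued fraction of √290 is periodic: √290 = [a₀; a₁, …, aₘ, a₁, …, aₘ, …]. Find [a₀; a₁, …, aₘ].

[17; 34]

a₀ = ⌊√290⌋ = 17.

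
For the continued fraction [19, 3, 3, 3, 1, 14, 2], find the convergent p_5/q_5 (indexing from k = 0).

12257/635

Using pₖ = aₖpₖ₋₁ + pₖ₋₂, qₖ = aₖqₖ₋₁ + qₖ₋₂ (with p₋₁=1, p₋₂=0, q₋₁=0, q₋₂=1):
  k=0: a=19, p=19, q=1
  k=1: a=3, p=58, q=3
  k=2: a=3, p=193, q=10
  k=3: a=3, p=637, q=33
  k=4: a=1, p=830, q=43
  k=5: a=14, p=12257, q=635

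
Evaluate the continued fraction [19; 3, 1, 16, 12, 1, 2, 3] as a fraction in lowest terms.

Fold from the inside: start with 3/1.
  2 + 1/3 = 7/3
  1 + 3/7 = 10/7
  12 + 7/10 = 127/10
  16 + 10/127 = 2042/127
  1 + 127/2042 = 2169/2042
  3 + 2042/2169 = 8549/2169
  19 + 2169/8549 = 164600/8549

164600/8549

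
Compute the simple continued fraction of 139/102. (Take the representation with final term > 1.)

139 = 1*102 + 37
102 = 2*37 + 28
37 = 1*28 + 9
28 = 3*9 + 1
9 = 9*1 + 0  (stop)
So 139/102 = [1; 2, 1, 3, 9].

[1; 2, 1, 3, 9]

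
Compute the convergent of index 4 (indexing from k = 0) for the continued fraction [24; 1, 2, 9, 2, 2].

1456/59

Using pₖ = aₖpₖ₋₁ + pₖ₋₂, qₖ = aₖqₖ₋₁ + qₖ₋₂ (with p₋₁=1, p₋₂=0, q₋₁=0, q₋₂=1):
  k=0: a=24, p=24, q=1
  k=1: a=1, p=25, q=1
  k=2: a=2, p=74, q=3
  k=3: a=9, p=691, q=28
  k=4: a=2, p=1456, q=59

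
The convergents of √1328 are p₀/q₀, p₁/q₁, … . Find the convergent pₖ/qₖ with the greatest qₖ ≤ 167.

5940/163

√1328 = [36; 2, 3, 1, 3, 1, 3, 2, 72, …] (period length 8).
Convergents:
  p_0/q_0 = 36/1
  p_1/q_1 = 73/2
  p_2/q_2 = 255/7
  p_3/q_3 = 328/9
  p_4/q_4 = 1239/34
  p_5/q_5 = 1567/43
  p_6/q_6 = 5940/163
  p_7/q_7 = 13447/369
q_6 = 163 ≤ 167 < 369 = q_7, so the answer is 5940/163.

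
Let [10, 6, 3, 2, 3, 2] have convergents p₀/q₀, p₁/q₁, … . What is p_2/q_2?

Using pₖ = aₖpₖ₋₁ + pₖ₋₂, qₖ = aₖqₖ₋₁ + qₖ₋₂ (with p₋₁=1, p₋₂=0, q₋₁=0, q₋₂=1):
  k=0: a=10, p=10, q=1
  k=1: a=6, p=61, q=6
  k=2: a=3, p=193, q=19

193/19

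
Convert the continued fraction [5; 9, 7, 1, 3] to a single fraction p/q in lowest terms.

Using pₖ = aₖpₖ₋₁ + pₖ₋₂ and qₖ = aₖqₖ₋₁ + qₖ₋₂:
  k=0: a=5, p=5, q=1
  k=1: a=9, p=46, q=9
  k=2: a=7, p=327, q=64
  k=3: a=1, p=373, q=73
  k=4: a=3, p=1446, q=283

1446/283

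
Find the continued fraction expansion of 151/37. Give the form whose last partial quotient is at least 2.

151 = 4·37 + 3
37 = 12·3 + 1
3 = 3·1 + 0  (stop)
So 151/37 = [4; 12, 3].

[4; 12, 3]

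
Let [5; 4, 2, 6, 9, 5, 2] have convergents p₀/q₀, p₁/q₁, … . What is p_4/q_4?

2774/531

Using pₖ = aₖpₖ₋₁ + pₖ₋₂, qₖ = aₖqₖ₋₁ + qₖ₋₂ (with p₋₁=1, p₋₂=0, q₋₁=0, q₋₂=1):
  k=0: a=5, p=5, q=1
  k=1: a=4, p=21, q=4
  k=2: a=2, p=47, q=9
  k=3: a=6, p=303, q=58
  k=4: a=9, p=2774, q=531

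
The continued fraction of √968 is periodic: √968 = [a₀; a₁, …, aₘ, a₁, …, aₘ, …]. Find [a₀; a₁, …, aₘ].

[31; 8, 1, 6, 1, 8, 62]

a₀ = ⌊√968⌋ = 31.
With m₀=0, d₀=1 and mₖ₊₁ = dₖaₖ − mₖ, dₖ₊₁ = (n − mₖ₊₁²)/dₖ, aₖ₊₁ = ⌊(a₀+mₖ₊₁)/dₖ₊₁⌋:
  k=1: m=31, d=7, a=8
  k=2: m=25, d=49, a=1
  k=3: m=24, d=8, a=6
  k=4: m=24, d=49, a=1
  k=5: m=25, d=7, a=8
  k=6: m=31, d=1, a=62
d=1 and a=2a₀=62 at k=6, so the next step gives (m, d) = (31, 7) again — its k=1 value — and the period has length 6.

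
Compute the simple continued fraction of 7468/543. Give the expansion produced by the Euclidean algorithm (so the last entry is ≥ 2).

[13; 1, 3, 19, 7]

7468 = 13*543 + 409
543 = 1*409 + 134
409 = 3*134 + 7
134 = 19*7 + 1
7 = 7*1 + 0  (stop)
So 7468/543 = [13; 1, 3, 19, 7].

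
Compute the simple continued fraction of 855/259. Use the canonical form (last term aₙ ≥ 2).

[3; 3, 3, 8, 3]

855 = 3×259 + 78
259 = 3×78 + 25
78 = 3×25 + 3
25 = 8×3 + 1
3 = 3×1 + 0  (stop)
So 855/259 = [3; 3, 3, 8, 3].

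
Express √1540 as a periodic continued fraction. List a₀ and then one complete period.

a₀ = ⌊√1540⌋ = 39.

[39; 4, 8, 2, 8, 4, 78]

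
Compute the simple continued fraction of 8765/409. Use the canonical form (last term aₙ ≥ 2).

[21; 2, 3, 11, 2, 2]

8765 = 21*409 + 176
409 = 2*176 + 57
176 = 3*57 + 5
57 = 11*5 + 2
5 = 2*2 + 1
2 = 2*1 + 0  (stop)
So 8765/409 = [21; 2, 3, 11, 2, 2].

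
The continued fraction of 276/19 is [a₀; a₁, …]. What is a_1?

1

276 = 14·19 + 10   →  a_0 = 14
19 = 1·10 + 9   →  a_1 = 1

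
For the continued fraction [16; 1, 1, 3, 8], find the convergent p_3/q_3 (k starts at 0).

116/7

Using pₖ = aₖpₖ₋₁ + pₖ₋₂, qₖ = aₖqₖ₋₁ + qₖ₋₂ (with p₋₁=1, p₋₂=0, q₋₁=0, q₋₂=1):
  k=0: a=16, p=16, q=1
  k=1: a=1, p=17, q=1
  k=2: a=1, p=33, q=2
  k=3: a=3, p=116, q=7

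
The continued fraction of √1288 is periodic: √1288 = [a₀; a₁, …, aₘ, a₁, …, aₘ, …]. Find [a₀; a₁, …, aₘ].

a₀ = ⌊√1288⌋ = 35.
With m₀=0, d₀=1 and mₖ₊₁ = dₖaₖ − mₖ, dₖ₊₁ = (n − mₖ₊₁²)/dₖ, aₖ₊₁ = ⌊(a₀+mₖ₊₁)/dₖ₊₁⌋:
  k=1: m=35, d=63, a=1
  k=2: m=28, d=8, a=7
  k=3: m=28, d=63, a=1
  k=4: m=35, d=1, a=70
d=1 and a=2a₀=70 at k=4, so the next step gives (m, d) = (35, 63) again — its k=1 value — and the period has length 4.

[35; 1, 7, 1, 70]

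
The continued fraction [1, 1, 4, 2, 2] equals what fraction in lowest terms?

49/27

Using pₖ = aₖpₖ₋₁ + pₖ₋₂ and qₖ = aₖqₖ₋₁ + qₖ₋₂:
  k=0: a=1, p=1, q=1
  k=1: a=1, p=2, q=1
  k=2: a=4, p=9, q=5
  k=3: a=2, p=20, q=11
  k=4: a=2, p=49, q=27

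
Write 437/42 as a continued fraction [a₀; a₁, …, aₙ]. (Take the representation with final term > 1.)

[10; 2, 2, 8]

437 = 10·42 + 17
42 = 2·17 + 8
17 = 2·8 + 1
8 = 8·1 + 0  (stop)
So 437/42 = [10; 2, 2, 8].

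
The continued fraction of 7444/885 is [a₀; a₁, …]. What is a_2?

2

7444 = 8·885 + 364   →  a_0 = 8
885 = 2·364 + 157   →  a_1 = 2
364 = 2·157 + 50   →  a_2 = 2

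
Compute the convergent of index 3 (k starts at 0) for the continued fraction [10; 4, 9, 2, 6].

Using pₖ = aₖpₖ₋₁ + pₖ₋₂, qₖ = aₖqₖ₋₁ + qₖ₋₂ (with p₋₁=1, p₋₂=0, q₋₁=0, q₋₂=1):
  k=0: a=10, p=10, q=1
  k=1: a=4, p=41, q=4
  k=2: a=9, p=379, q=37
  k=3: a=2, p=799, q=78

799/78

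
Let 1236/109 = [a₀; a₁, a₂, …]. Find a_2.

1236 = 11·109 + 37   →  a_0 = 11
109 = 2·37 + 35   →  a_1 = 2
37 = 1·35 + 2   →  a_2 = 1

1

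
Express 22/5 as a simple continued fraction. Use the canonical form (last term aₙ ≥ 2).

22 = 4·5 + 2
5 = 2·2 + 1
2 = 2·1 + 0  (stop)
So 22/5 = [4; 2, 2].

[4; 2, 2]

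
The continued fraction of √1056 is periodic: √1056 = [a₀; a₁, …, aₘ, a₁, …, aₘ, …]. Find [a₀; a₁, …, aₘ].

a₀ = ⌊√1056⌋ = 32.
With m₀=0, d₀=1 and mₖ₊₁ = dₖaₖ − mₖ, dₖ₊₁ = (n − mₖ₊₁²)/dₖ, aₖ₊₁ = ⌊(a₀+mₖ₊₁)/dₖ₊₁⌋:
  k=1: m=32, d=32, a=2
  k=2: m=32, d=1, a=64
d=1 and a=2a₀=64 at k=2, so the next step gives (m, d) = (32, 32) again — its k=1 value — and the period has length 2.

[32; 2, 64]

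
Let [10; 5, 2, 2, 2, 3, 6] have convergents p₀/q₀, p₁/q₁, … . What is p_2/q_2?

Using pₖ = aₖpₖ₋₁ + pₖ₋₂, qₖ = aₖqₖ₋₁ + qₖ₋₂ (with p₋₁=1, p₋₂=0, q₋₁=0, q₋₂=1):
  k=0: a=10, p=10, q=1
  k=1: a=5, p=51, q=5
  k=2: a=2, p=112, q=11

112/11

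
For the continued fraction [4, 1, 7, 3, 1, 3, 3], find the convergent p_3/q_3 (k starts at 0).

122/25

Using pₖ = aₖpₖ₋₁ + pₖ₋₂, qₖ = aₖqₖ₋₁ + qₖ₋₂ (with p₋₁=1, p₋₂=0, q₋₁=0, q₋₂=1):
  k=0: a=4, p=4, q=1
  k=1: a=1, p=5, q=1
  k=2: a=7, p=39, q=8
  k=3: a=3, p=122, q=25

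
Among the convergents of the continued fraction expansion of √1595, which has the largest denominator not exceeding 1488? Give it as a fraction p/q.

√1595 = [39; 1, 14, 1, 78, …] (period length 4).
Convergents:
  p_0/q_0 = 39/1
  p_1/q_1 = 40/1
  p_2/q_2 = 599/15
  p_3/q_3 = 639/16
  p_4/q_4 = 50441/1263
  p_5/q_5 = 51080/1279
  p_6/q_6 = 765561/19169
q_5 = 1279 ≤ 1488 < 19169 = q_6, so the answer is 51080/1279.

51080/1279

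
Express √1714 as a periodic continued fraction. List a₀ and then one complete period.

[41; 2, 2, 82]

a₀ = ⌊√1714⌋ = 41.
With m₀=0, d₀=1 and mₖ₊₁ = dₖaₖ − mₖ, dₖ₊₁ = (n − mₖ₊₁²)/dₖ, aₖ₊₁ = ⌊(a₀+mₖ₊₁)/dₖ₊₁⌋:
  k=1: m=41, d=33, a=2
  k=2: m=25, d=33, a=2
  k=3: m=41, d=1, a=82
d=1 and a=2a₀=82 at k=3, so the next step gives (m, d) = (41, 33) again — its k=1 value — and the period has length 3.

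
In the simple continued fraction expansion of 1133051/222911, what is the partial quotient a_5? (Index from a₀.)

19

1133051 = 5·222911 + 18496   →  a_0 = 5
222911 = 12·18496 + 959   →  a_1 = 12
18496 = 19·959 + 275   →  a_2 = 19
959 = 3·275 + 134   →  a_3 = 3
275 = 2·134 + 7   →  a_4 = 2
134 = 19·7 + 1   →  a_5 = 19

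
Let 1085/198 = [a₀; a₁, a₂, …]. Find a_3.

1

1085 = 5·198 + 95   →  a_0 = 5
198 = 2·95 + 8   →  a_1 = 2
95 = 11·8 + 7   →  a_2 = 11
8 = 1·7 + 1   →  a_3 = 1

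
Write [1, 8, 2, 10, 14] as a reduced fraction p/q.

2805/2509

Fold from the inside: start with 14/1.
  10 + 1/14 = 141/14
  2 + 14/141 = 296/141
  8 + 141/296 = 2509/296
  1 + 296/2509 = 2805/2509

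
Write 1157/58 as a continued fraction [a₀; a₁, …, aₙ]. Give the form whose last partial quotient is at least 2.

[19; 1, 18, 3]

1157 = 19*58 + 55
58 = 1*55 + 3
55 = 18*3 + 1
3 = 3*1 + 0  (stop)
So 1157/58 = [19; 1, 18, 3].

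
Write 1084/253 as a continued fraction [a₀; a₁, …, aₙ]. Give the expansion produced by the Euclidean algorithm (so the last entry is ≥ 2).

[4; 3, 1, 1, 17, 2]

1084 = 4×253 + 72
253 = 3×72 + 37
72 = 1×37 + 35
37 = 1×35 + 2
35 = 17×2 + 1
2 = 2×1 + 0  (stop)
So 1084/253 = [4; 3, 1, 1, 17, 2].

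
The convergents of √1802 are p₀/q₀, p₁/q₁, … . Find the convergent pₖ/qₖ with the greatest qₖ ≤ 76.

√1802 = [42; 2, 4, 2, 84, …] (period length 4).
Convergents:
  p_0/q_0 = 42/1
  p_1/q_1 = 85/2
  p_2/q_2 = 382/9
  p_3/q_3 = 849/20
  p_4/q_4 = 71698/1689
q_3 = 20 ≤ 76 < 1689 = q_4, so the answer is 849/20.

849/20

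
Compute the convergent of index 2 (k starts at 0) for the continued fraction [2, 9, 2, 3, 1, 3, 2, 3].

40/19

Using pₖ = aₖpₖ₋₁ + pₖ₋₂, qₖ = aₖqₖ₋₁ + qₖ₋₂ (with p₋₁=1, p₋₂=0, q₋₁=0, q₋₂=1):
  k=0: a=2, p=2, q=1
  k=1: a=9, p=19, q=9
  k=2: a=2, p=40, q=19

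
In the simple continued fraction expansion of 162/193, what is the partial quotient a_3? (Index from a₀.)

162 = 0·193 + 162   →  a_0 = 0
193 = 1·162 + 31   →  a_1 = 1
162 = 5·31 + 7   →  a_2 = 5
31 = 4·7 + 3   →  a_3 = 4

4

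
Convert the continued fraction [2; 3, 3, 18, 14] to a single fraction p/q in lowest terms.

5917/2572

Using pₖ = aₖpₖ₋₁ + pₖ₋₂ and qₖ = aₖqₖ₋₁ + qₖ₋₂:
  k=0: a=2, p=2, q=1
  k=1: a=3, p=7, q=3
  k=2: a=3, p=23, q=10
  k=3: a=18, p=421, q=183
  k=4: a=14, p=5917, q=2572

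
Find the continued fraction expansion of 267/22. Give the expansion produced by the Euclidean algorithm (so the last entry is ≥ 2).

[12; 7, 3]

267 = 12×22 + 3
22 = 7×3 + 1
3 = 3×1 + 0  (stop)
So 267/22 = [12; 7, 3].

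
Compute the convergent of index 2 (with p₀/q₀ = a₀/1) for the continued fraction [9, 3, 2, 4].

65/7

Using pₖ = aₖpₖ₋₁ + pₖ₋₂, qₖ = aₖqₖ₋₁ + qₖ₋₂ (with p₋₁=1, p₋₂=0, q₋₁=0, q₋₂=1):
  k=0: a=9, p=9, q=1
  k=1: a=3, p=28, q=3
  k=2: a=2, p=65, q=7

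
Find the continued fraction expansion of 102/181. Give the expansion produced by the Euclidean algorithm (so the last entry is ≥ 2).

[0; 1, 1, 3, 2, 3, 3]

102 = 0·181 + 102
181 = 1·102 + 79
102 = 1·79 + 23
79 = 3·23 + 10
23 = 2·10 + 3
10 = 3·3 + 1
3 = 3·1 + 0  (stop)
So 102/181 = [0; 1, 1, 3, 2, 3, 3].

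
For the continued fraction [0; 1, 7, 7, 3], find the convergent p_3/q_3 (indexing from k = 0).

Using pₖ = aₖpₖ₋₁ + pₖ₋₂, qₖ = aₖqₖ₋₁ + qₖ₋₂ (with p₋₁=1, p₋₂=0, q₋₁=0, q₋₂=1):
  k=0: a=0, p=0, q=1
  k=1: a=1, p=1, q=1
  k=2: a=7, p=7, q=8
  k=3: a=7, p=50, q=57

50/57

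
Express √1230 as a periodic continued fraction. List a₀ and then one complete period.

a₀ = ⌊√1230⌋ = 35.
With m₀=0, d₀=1 and mₖ₊₁ = dₖaₖ − mₖ, dₖ₊₁ = (n − mₖ₊₁²)/dₖ, aₖ₊₁ = ⌊(a₀+mₖ₊₁)/dₖ₊₁⌋:
  k=1: m=35, d=5, a=14
  k=2: m=35, d=1, a=70
d=1 and a=2a₀=70 at k=2, so the next step gives (m, d) = (35, 5) again — its k=1 value — and the period has length 2.

[35; 14, 70]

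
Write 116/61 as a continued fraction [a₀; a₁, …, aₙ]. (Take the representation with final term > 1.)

[1; 1, 9, 6]

116 = 1*61 + 55
61 = 1*55 + 6
55 = 9*6 + 1
6 = 6*1 + 0  (stop)
So 116/61 = [1; 1, 9, 6].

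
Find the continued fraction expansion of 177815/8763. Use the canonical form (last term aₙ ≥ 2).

[20; 3, 2, 3, 17, 10, 2]

177815 = 20×8763 + 2555
8763 = 3×2555 + 1098
2555 = 2×1098 + 359
1098 = 3×359 + 21
359 = 17×21 + 2
21 = 10×2 + 1
2 = 2×1 + 0  (stop)
So 177815/8763 = [20; 3, 2, 3, 17, 10, 2].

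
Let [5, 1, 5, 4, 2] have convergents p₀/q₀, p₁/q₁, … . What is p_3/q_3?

146/25

Using pₖ = aₖpₖ₋₁ + pₖ₋₂, qₖ = aₖqₖ₋₁ + qₖ₋₂ (with p₋₁=1, p₋₂=0, q₋₁=0, q₋₂=1):
  k=0: a=5, p=5, q=1
  k=1: a=1, p=6, q=1
  k=2: a=5, p=35, q=6
  k=3: a=4, p=146, q=25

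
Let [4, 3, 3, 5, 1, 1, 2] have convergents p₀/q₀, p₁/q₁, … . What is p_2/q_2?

43/10

Using pₖ = aₖpₖ₋₁ + pₖ₋₂, qₖ = aₖqₖ₋₁ + qₖ₋₂ (with p₋₁=1, p₋₂=0, q₋₁=0, q₋₂=1):
  k=0: a=4, p=4, q=1
  k=1: a=3, p=13, q=3
  k=2: a=3, p=43, q=10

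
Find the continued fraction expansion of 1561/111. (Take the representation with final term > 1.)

1561 = 14*111 + 7
111 = 15*7 + 6
7 = 1*6 + 1
6 = 6*1 + 0  (stop)
So 1561/111 = [14; 15, 1, 6].

[14; 15, 1, 6]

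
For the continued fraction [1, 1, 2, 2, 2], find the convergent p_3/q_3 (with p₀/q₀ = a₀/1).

Using pₖ = aₖpₖ₋₁ + pₖ₋₂, qₖ = aₖqₖ₋₁ + qₖ₋₂ (with p₋₁=1, p₋₂=0, q₋₁=0, q₋₂=1):
  k=0: a=1, p=1, q=1
  k=1: a=1, p=2, q=1
  k=2: a=2, p=5, q=3
  k=3: a=2, p=12, q=7

12/7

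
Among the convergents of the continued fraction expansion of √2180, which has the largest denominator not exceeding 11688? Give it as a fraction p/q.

√2180 = [46; 1, 2, 4, 2, 1, 92, …] (period length 6).
Convergents:
  p_0/q_0 = 46/1
  p_1/q_1 = 47/1
  p_2/q_2 = 140/3
  p_3/q_3 = 607/13
  p_4/q_4 = 1354/29
  p_5/q_5 = 1961/42
  p_6/q_6 = 181766/3893
  p_7/q_7 = 183727/3935
  p_8/q_8 = 549220/11763
q_7 = 3935 ≤ 11688 < 11763 = q_8, so the answer is 183727/3935.

183727/3935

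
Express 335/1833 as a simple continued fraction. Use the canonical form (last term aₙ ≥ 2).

[0; 5, 2, 8, 3, 6]

335 = 0×1833 + 335
1833 = 5×335 + 158
335 = 2×158 + 19
158 = 8×19 + 6
19 = 3×6 + 1
6 = 6×1 + 0  (stop)
So 335/1833 = [0; 5, 2, 8, 3, 6].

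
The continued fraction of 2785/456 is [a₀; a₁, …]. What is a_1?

2785 = 6·456 + 49   →  a_0 = 6
456 = 9·49 + 15   →  a_1 = 9

9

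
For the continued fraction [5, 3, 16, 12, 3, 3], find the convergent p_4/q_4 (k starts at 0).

Using pₖ = aₖpₖ₋₁ + pₖ₋₂, qₖ = aₖqₖ₋₁ + qₖ₋₂ (with p₋₁=1, p₋₂=0, q₋₁=0, q₋₂=1):
  k=0: a=5, p=5, q=1
  k=1: a=3, p=16, q=3
  k=2: a=16, p=261, q=49
  k=3: a=12, p=3148, q=591
  k=4: a=3, p=9705, q=1822

9705/1822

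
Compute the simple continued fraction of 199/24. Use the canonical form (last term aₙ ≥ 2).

[8; 3, 2, 3]

199 = 8*24 + 7
24 = 3*7 + 3
7 = 2*3 + 1
3 = 3*1 + 0  (stop)
So 199/24 = [8; 3, 2, 3].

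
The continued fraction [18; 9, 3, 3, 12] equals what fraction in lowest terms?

20715/1144

Using pₖ = aₖpₖ₋₁ + pₖ₋₂ and qₖ = aₖqₖ₋₁ + qₖ₋₂:
  k=0: a=18, p=18, q=1
  k=1: a=9, p=163, q=9
  k=2: a=3, p=507, q=28
  k=3: a=3, p=1684, q=93
  k=4: a=12, p=20715, q=1144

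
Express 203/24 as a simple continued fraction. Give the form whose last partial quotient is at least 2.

203 = 8*24 + 11
24 = 2*11 + 2
11 = 5*2 + 1
2 = 2*1 + 0  (stop)
So 203/24 = [8; 2, 5, 2].

[8; 2, 5, 2]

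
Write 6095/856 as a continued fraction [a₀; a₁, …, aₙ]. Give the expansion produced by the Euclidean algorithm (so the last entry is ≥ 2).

[7; 8, 3, 4, 1, 1, 3]

6095 = 7*856 + 103
856 = 8*103 + 32
103 = 3*32 + 7
32 = 4*7 + 4
7 = 1*4 + 3
4 = 1*3 + 1
3 = 3*1 + 0  (stop)
So 6095/856 = [7; 8, 3, 4, 1, 1, 3].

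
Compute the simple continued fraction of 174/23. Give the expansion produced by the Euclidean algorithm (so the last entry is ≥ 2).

174 = 7×23 + 13
23 = 1×13 + 10
13 = 1×10 + 3
10 = 3×3 + 1
3 = 3×1 + 0  (stop)
So 174/23 = [7; 1, 1, 3, 3].

[7; 1, 1, 3, 3]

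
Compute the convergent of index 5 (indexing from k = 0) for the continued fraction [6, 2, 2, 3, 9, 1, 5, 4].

1122/175

Using pₖ = aₖpₖ₋₁ + pₖ₋₂, qₖ = aₖqₖ₋₁ + qₖ₋₂ (with p₋₁=1, p₋₂=0, q₋₁=0, q₋₂=1):
  k=0: a=6, p=6, q=1
  k=1: a=2, p=13, q=2
  k=2: a=2, p=32, q=5
  k=3: a=3, p=109, q=17
  k=4: a=9, p=1013, q=158
  k=5: a=1, p=1122, q=175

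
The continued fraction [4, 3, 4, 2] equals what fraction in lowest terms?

125/29

Fold from the inside: start with 2/1.
  4 + 1/2 = 9/2
  3 + 2/9 = 29/9
  4 + 9/29 = 125/29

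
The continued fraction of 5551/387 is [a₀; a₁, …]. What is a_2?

1

5551 = 14·387 + 133   →  a_0 = 14
387 = 2·133 + 121   →  a_1 = 2
133 = 1·121 + 12   →  a_2 = 1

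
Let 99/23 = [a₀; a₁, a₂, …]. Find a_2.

99 = 4·23 + 7   →  a_0 = 4
23 = 3·7 + 2   →  a_1 = 3
7 = 3·2 + 1   →  a_2 = 3

3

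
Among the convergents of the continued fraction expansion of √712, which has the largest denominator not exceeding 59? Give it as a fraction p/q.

√712 = [26; 1, 2, 6, 2, 1, 52, …] (period length 6).
Convergents:
  p_0/q_0 = 26/1
  p_1/q_1 = 27/1
  p_2/q_2 = 80/3
  p_3/q_3 = 507/19
  p_4/q_4 = 1094/41
  p_5/q_5 = 1601/60
q_4 = 41 ≤ 59 < 60 = q_5, so the answer is 1094/41.

1094/41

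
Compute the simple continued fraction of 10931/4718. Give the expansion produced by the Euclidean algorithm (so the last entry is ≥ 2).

[2; 3, 6, 2, 2, 2, 19]

10931 = 2×4718 + 1495
4718 = 3×1495 + 233
1495 = 6×233 + 97
233 = 2×97 + 39
97 = 2×39 + 19
39 = 2×19 + 1
19 = 19×1 + 0  (stop)
So 10931/4718 = [2; 3, 6, 2, 2, 2, 19].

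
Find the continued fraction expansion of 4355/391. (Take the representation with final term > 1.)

[11; 7, 4, 6, 2]

4355 = 11×391 + 54
391 = 7×54 + 13
54 = 4×13 + 2
13 = 6×2 + 1
2 = 2×1 + 0  (stop)
So 4355/391 = [11; 7, 4, 6, 2].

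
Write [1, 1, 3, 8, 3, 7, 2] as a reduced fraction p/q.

Using pₖ = aₖpₖ₋₁ + pₖ₋₂ and qₖ = aₖqₖ₋₁ + qₖ₋₂:
  k=0: a=1, p=1, q=1
  k=1: a=1, p=2, q=1
  k=2: a=3, p=7, q=4
  k=3: a=8, p=58, q=33
  k=4: a=3, p=181, q=103
  k=5: a=7, p=1325, q=754
  k=6: a=2, p=2831, q=1611

2831/1611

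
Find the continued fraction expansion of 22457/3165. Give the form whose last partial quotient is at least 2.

[7; 10, 2, 12, 12]

22457 = 7·3165 + 302
3165 = 10·302 + 145
302 = 2·145 + 12
145 = 12·12 + 1
12 = 12·1 + 0  (stop)
So 22457/3165 = [7; 10, 2, 12, 12].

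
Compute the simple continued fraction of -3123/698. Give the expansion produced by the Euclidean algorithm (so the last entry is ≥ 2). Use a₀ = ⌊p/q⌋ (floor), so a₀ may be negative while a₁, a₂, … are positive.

-3123 = -5*698 + 367
698 = 1*367 + 331
367 = 1*331 + 36
331 = 9*36 + 7
36 = 5*7 + 1
7 = 7*1 + 0  (stop)
So -3123/698 = [-5; 1, 1, 9, 5, 7].

[-5; 1, 1, 9, 5, 7]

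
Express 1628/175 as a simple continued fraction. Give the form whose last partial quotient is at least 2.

1628 = 9×175 + 53
175 = 3×53 + 16
53 = 3×16 + 5
16 = 3×5 + 1
5 = 5×1 + 0  (stop)
So 1628/175 = [9; 3, 3, 3, 5].

[9; 3, 3, 3, 5]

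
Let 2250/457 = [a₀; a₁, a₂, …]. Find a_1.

2250 = 4·457 + 422   →  a_0 = 4
457 = 1·422 + 35   →  a_1 = 1

1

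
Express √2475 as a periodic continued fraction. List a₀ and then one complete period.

[49; 1, 2, 1, 98]

a₀ = ⌊√2475⌋ = 49.
With m₀=0, d₀=1 and mₖ₊₁ = dₖaₖ − mₖ, dₖ₊₁ = (n − mₖ₊₁²)/dₖ, aₖ₊₁ = ⌊(a₀+mₖ₊₁)/dₖ₊₁⌋:
  k=1: m=49, d=74, a=1
  k=2: m=25, d=25, a=2
  k=3: m=25, d=74, a=1
  k=4: m=49, d=1, a=98
d=1 and a=2a₀=98 at k=4, so the next step gives (m, d) = (49, 74) again — its k=1 value — and the period has length 4.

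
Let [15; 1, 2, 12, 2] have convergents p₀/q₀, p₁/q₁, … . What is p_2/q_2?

47/3

Using pₖ = aₖpₖ₋₁ + pₖ₋₂, qₖ = aₖqₖ₋₁ + qₖ₋₂ (with p₋₁=1, p₋₂=0, q₋₁=0, q₋₂=1):
  k=0: a=15, p=15, q=1
  k=1: a=1, p=16, q=1
  k=2: a=2, p=47, q=3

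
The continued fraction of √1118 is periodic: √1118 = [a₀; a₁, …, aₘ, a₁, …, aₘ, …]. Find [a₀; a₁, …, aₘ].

[33; 2, 3, 2, 3, 2, 66]

a₀ = ⌊√1118⌋ = 33.
With m₀=0, d₀=1 and mₖ₊₁ = dₖaₖ − mₖ, dₖ₊₁ = (n − mₖ₊₁²)/dₖ, aₖ₊₁ = ⌊(a₀+mₖ₊₁)/dₖ₊₁⌋:
  k=1: m=33, d=29, a=2
  k=2: m=25, d=17, a=3
  k=3: m=26, d=26, a=2
  k=4: m=26, d=17, a=3
  k=5: m=25, d=29, a=2
  k=6: m=33, d=1, a=66
d=1 and a=2a₀=66 at k=6, so the next step gives (m, d) = (33, 29) again — its k=1 value — and the period has length 6.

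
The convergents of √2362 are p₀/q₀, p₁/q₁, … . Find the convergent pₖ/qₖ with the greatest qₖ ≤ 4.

146/3

√2362 = [48; 1, 1, 1, 1, 96, …] (period length 5).
Convergents:
  p_0/q_0 = 48/1
  p_1/q_1 = 49/1
  p_2/q_2 = 97/2
  p_3/q_3 = 146/3
  p_4/q_4 = 243/5
q_3 = 3 ≤ 4 < 5 = q_4, so the answer is 146/3.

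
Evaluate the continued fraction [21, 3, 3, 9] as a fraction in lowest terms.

1981/93

Fold from the inside: start with 9/1.
  3 + 1/9 = 28/9
  3 + 9/28 = 93/28
  21 + 28/93 = 1981/93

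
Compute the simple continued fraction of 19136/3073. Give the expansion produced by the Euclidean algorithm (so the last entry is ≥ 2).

[6; 4, 2, 2, 15, 9]

19136 = 6*3073 + 698
3073 = 4*698 + 281
698 = 2*281 + 136
281 = 2*136 + 9
136 = 15*9 + 1
9 = 9*1 + 0  (stop)
So 19136/3073 = [6; 4, 2, 2, 15, 9].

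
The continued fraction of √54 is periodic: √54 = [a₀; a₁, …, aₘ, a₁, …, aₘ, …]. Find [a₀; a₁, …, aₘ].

a₀ = ⌊√54⌋ = 7.

[7; 2, 1, 6, 1, 2, 14]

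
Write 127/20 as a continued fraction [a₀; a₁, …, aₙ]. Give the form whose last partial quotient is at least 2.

127 = 6*20 + 7
20 = 2*7 + 6
7 = 1*6 + 1
6 = 6*1 + 0  (stop)
So 127/20 = [6; 2, 1, 6].

[6; 2, 1, 6]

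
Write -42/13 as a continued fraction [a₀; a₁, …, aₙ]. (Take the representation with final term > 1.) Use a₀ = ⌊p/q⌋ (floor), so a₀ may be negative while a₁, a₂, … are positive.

-42 = -4×13 + 10
13 = 1×10 + 3
10 = 3×3 + 1
3 = 3×1 + 0  (stop)
So -42/13 = [-4; 1, 3, 3].

[-4; 1, 3, 3]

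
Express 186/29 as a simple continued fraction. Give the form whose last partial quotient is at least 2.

[6; 2, 2, 2, 2]

186 = 6*29 + 12
29 = 2*12 + 5
12 = 2*5 + 2
5 = 2*2 + 1
2 = 2*1 + 0  (stop)
So 186/29 = [6; 2, 2, 2, 2].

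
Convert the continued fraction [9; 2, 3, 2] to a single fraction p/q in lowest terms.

Using pₖ = aₖpₖ₋₁ + pₖ₋₂ and qₖ = aₖqₖ₋₁ + qₖ₋₂:
  k=0: a=9, p=9, q=1
  k=1: a=2, p=19, q=2
  k=2: a=3, p=66, q=7
  k=3: a=2, p=151, q=16

151/16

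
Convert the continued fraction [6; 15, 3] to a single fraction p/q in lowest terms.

279/46

Fold from the inside: start with 3/1.
  15 + 1/3 = 46/3
  6 + 3/46 = 279/46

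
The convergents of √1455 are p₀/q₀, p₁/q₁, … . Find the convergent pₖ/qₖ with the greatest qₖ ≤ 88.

√1455 = [38; 6, 1, 11, 1, 6, 76, …] (period length 6).
Convergents:
  p_0/q_0 = 38/1
  p_1/q_1 = 229/6
  p_2/q_2 = 267/7
  p_3/q_3 = 3166/83
  p_4/q_4 = 3433/90
q_3 = 83 ≤ 88 < 90 = q_4, so the answer is 3166/83.

3166/83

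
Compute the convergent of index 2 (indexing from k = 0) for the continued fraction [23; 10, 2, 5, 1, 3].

Using pₖ = aₖpₖ₋₁ + pₖ₋₂, qₖ = aₖqₖ₋₁ + qₖ₋₂ (with p₋₁=1, p₋₂=0, q₋₁=0, q₋₂=1):
  k=0: a=23, p=23, q=1
  k=1: a=10, p=231, q=10
  k=2: a=2, p=485, q=21

485/21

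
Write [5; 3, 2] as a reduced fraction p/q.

Using pₖ = aₖpₖ₋₁ + pₖ₋₂ and qₖ = aₖqₖ₋₁ + qₖ₋₂:
  k=0: a=5, p=5, q=1
  k=1: a=3, p=16, q=3
  k=2: a=2, p=37, q=7

37/7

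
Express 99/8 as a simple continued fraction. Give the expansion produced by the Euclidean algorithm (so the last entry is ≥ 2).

99 = 12*8 + 3
8 = 2*3 + 2
3 = 1*2 + 1
2 = 2*1 + 0  (stop)
So 99/8 = [12; 2, 1, 2].

[12; 2, 1, 2]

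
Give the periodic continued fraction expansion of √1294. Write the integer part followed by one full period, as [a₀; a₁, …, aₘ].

a₀ = ⌊√1294⌋ = 35.
With m₀=0, d₀=1 and mₖ₊₁ = dₖaₖ − mₖ, dₖ₊₁ = (n − mₖ₊₁²)/dₖ, aₖ₊₁ = ⌊(a₀+mₖ₊₁)/dₖ₊₁⌋:
  k=1: m=35, d=69, a=1
  k=2: m=34, d=2, a=34
  k=3: m=34, d=69, a=1
  k=4: m=35, d=1, a=70
d=1 and a=2a₀=70 at k=4, so the next step gives (m, d) = (35, 69) again — its k=1 value — and the period has length 4.

[35; 1, 34, 1, 70]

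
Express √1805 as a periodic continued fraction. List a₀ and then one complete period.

[42; 2, 16, 2, 84]

a₀ = ⌊√1805⌋ = 42.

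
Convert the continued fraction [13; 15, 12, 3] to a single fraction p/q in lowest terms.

7291/558

Fold from the inside: start with 3/1.
  12 + 1/3 = 37/3
  15 + 3/37 = 558/37
  13 + 37/558 = 7291/558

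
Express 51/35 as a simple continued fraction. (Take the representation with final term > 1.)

51 = 1×35 + 16
35 = 2×16 + 3
16 = 5×3 + 1
3 = 3×1 + 0  (stop)
So 51/35 = [1; 2, 5, 3].

[1; 2, 5, 3]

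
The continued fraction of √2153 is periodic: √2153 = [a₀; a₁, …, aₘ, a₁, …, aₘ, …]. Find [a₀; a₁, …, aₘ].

[46; 2, 2, 92]

a₀ = ⌊√2153⌋ = 46.
With m₀=0, d₀=1 and mₖ₊₁ = dₖaₖ − mₖ, dₖ₊₁ = (n − mₖ₊₁²)/dₖ, aₖ₊₁ = ⌊(a₀+mₖ₊₁)/dₖ₊₁⌋:
  k=1: m=46, d=37, a=2
  k=2: m=28, d=37, a=2
  k=3: m=46, d=1, a=92
d=1 and a=2a₀=92 at k=3, so the next step gives (m, d) = (46, 37) again — its k=1 value — and the period has length 3.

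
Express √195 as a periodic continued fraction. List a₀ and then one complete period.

a₀ = ⌊√195⌋ = 13.

[13; 1, 26]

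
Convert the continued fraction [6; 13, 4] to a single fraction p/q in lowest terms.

Fold from the inside: start with 4/1.
  13 + 1/4 = 53/4
  6 + 4/53 = 322/53

322/53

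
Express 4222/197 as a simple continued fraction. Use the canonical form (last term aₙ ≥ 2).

4222 = 21*197 + 85
197 = 2*85 + 27
85 = 3*27 + 4
27 = 6*4 + 3
4 = 1*3 + 1
3 = 3*1 + 0  (stop)
So 4222/197 = [21; 2, 3, 6, 1, 3].

[21; 2, 3, 6, 1, 3]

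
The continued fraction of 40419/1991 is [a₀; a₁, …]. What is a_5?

40419 = 20·1991 + 599   →  a_0 = 20
1991 = 3·599 + 194   →  a_1 = 3
599 = 3·194 + 17   →  a_2 = 3
194 = 11·17 + 7   →  a_3 = 11
17 = 2·7 + 3   →  a_4 = 2
7 = 2·3 + 1   →  a_5 = 2

2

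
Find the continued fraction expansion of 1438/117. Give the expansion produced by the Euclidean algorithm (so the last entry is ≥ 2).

[12; 3, 2, 3, 1, 3]

1438 = 12×117 + 34
117 = 3×34 + 15
34 = 2×15 + 4
15 = 3×4 + 3
4 = 1×3 + 1
3 = 3×1 + 0  (stop)
So 1438/117 = [12; 3, 2, 3, 1, 3].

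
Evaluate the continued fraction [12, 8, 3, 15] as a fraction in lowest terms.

4642/383

Fold from the inside: start with 15/1.
  3 + 1/15 = 46/15
  8 + 15/46 = 383/46
  12 + 46/383 = 4642/383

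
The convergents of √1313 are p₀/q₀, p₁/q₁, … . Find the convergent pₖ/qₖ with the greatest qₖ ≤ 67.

616/17

√1313 = [36; 4, 4, 72, …] (period length 3).
Convergents:
  p_0/q_0 = 36/1
  p_1/q_1 = 145/4
  p_2/q_2 = 616/17
  p_3/q_3 = 44497/1228
q_2 = 17 ≤ 67 < 1228 = q_3, so the answer is 616/17.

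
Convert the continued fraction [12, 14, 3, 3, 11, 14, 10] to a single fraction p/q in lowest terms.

Fold from the inside: start with 10/1.
  14 + 1/10 = 141/10
  11 + 10/141 = 1561/141
  3 + 141/1561 = 4824/1561
  3 + 1561/4824 = 16033/4824
  14 + 4824/16033 = 229286/16033
  12 + 16033/229286 = 2767465/229286

2767465/229286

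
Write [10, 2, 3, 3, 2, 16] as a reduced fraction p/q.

Using pₖ = aₖpₖ₋₁ + pₖ₋₂ and qₖ = aₖqₖ₋₁ + qₖ₋₂:
  k=0: a=10, p=10, q=1
  k=1: a=2, p=21, q=2
  k=2: a=3, p=73, q=7
  k=3: a=3, p=240, q=23
  k=4: a=2, p=553, q=53
  k=5: a=16, p=9088, q=871

9088/871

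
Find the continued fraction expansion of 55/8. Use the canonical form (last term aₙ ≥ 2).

55 = 6*8 + 7
8 = 1*7 + 1
7 = 7*1 + 0  (stop)
So 55/8 = [6; 1, 7].

[6; 1, 7]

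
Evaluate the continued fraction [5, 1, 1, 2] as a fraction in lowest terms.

Fold from the inside: start with 2/1.
  1 + 1/2 = 3/2
  1 + 2/3 = 5/3
  5 + 3/5 = 28/5

28/5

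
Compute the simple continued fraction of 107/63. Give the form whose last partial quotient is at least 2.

107 = 1×63 + 44
63 = 1×44 + 19
44 = 2×19 + 6
19 = 3×6 + 1
6 = 6×1 + 0  (stop)
So 107/63 = [1; 1, 2, 3, 6].

[1; 1, 2, 3, 6]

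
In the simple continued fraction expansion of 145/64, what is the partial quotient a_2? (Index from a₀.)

145 = 2·64 + 17   →  a_0 = 2
64 = 3·17 + 13   →  a_1 = 3
17 = 1·13 + 4   →  a_2 = 1

1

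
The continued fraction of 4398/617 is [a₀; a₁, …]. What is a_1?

7

4398 = 7·617 + 79   →  a_0 = 7
617 = 7·79 + 64   →  a_1 = 7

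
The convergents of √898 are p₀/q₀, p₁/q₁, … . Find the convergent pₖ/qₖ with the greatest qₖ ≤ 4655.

53910/1799

√898 = [29; 1, 28, 1, 58, …] (period length 4).
Convergents:
  p_0/q_0 = 29/1
  p_1/q_1 = 30/1
  p_2/q_2 = 869/29
  p_3/q_3 = 899/30
  p_4/q_4 = 53011/1769
  p_5/q_5 = 53910/1799
  p_6/q_6 = 1562491/52141
q_5 = 1799 ≤ 4655 < 52141 = q_6, so the answer is 53910/1799.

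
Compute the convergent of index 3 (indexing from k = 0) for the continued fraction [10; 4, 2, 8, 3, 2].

Using pₖ = aₖpₖ₋₁ + pₖ₋₂, qₖ = aₖqₖ₋₁ + qₖ₋₂ (with p₋₁=1, p₋₂=0, q₋₁=0, q₋₂=1):
  k=0: a=10, p=10, q=1
  k=1: a=4, p=41, q=4
  k=2: a=2, p=92, q=9
  k=3: a=8, p=777, q=76

777/76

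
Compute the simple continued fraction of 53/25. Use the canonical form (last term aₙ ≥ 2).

53 = 2·25 + 3
25 = 8·3 + 1
3 = 3·1 + 0  (stop)
So 53/25 = [2; 8, 3].

[2; 8, 3]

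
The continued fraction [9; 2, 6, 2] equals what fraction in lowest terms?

265/28

Fold from the inside: start with 2/1.
  6 + 1/2 = 13/2
  2 + 2/13 = 28/13
  9 + 13/28 = 265/28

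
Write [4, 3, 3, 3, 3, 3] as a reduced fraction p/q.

1549/360

Fold from the inside: start with 3/1.
  3 + 1/3 = 10/3
  3 + 3/10 = 33/10
  3 + 10/33 = 109/33
  3 + 33/109 = 360/109
  4 + 109/360 = 1549/360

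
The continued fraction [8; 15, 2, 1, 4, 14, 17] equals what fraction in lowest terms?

Using pₖ = aₖpₖ₋₁ + pₖ₋₂ and qₖ = aₖqₖ₋₁ + qₖ₋₂:
  k=0: a=8, p=8, q=1
  k=1: a=15, p=121, q=15
  k=2: a=2, p=250, q=31
  k=3: a=1, p=371, q=46
  k=4: a=4, p=1734, q=215
  k=5: a=14, p=24647, q=3056
  k=6: a=17, p=420733, q=52167

420733/52167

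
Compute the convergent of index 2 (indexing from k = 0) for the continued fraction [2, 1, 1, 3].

Using pₖ = aₖpₖ₋₁ + pₖ₋₂, qₖ = aₖqₖ₋₁ + qₖ₋₂ (with p₋₁=1, p₋₂=0, q₋₁=0, q₋₂=1):
  k=0: a=2, p=2, q=1
  k=1: a=1, p=3, q=1
  k=2: a=1, p=5, q=2

5/2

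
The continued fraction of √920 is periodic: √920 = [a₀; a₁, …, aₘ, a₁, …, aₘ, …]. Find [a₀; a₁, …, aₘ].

[30; 3, 60]

a₀ = ⌊√920⌋ = 30.
With m₀=0, d₀=1 and mₖ₊₁ = dₖaₖ − mₖ, dₖ₊₁ = (n − mₖ₊₁²)/dₖ, aₖ₊₁ = ⌊(a₀+mₖ₊₁)/dₖ₊₁⌋:
  k=1: m=30, d=20, a=3
  k=2: m=30, d=1, a=60
d=1 and a=2a₀=60 at k=2, so the next step gives (m, d) = (30, 20) again — its k=1 value — and the period has length 2.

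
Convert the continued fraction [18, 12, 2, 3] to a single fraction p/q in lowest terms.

Fold from the inside: start with 3/1.
  2 + 1/3 = 7/3
  12 + 3/7 = 87/7
  18 + 7/87 = 1573/87

1573/87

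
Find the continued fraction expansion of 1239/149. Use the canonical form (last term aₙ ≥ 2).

[8; 3, 5, 1, 7]

1239 = 8*149 + 47
149 = 3*47 + 8
47 = 5*8 + 7
8 = 1*7 + 1
7 = 7*1 + 0  (stop)
So 1239/149 = [8; 3, 5, 1, 7].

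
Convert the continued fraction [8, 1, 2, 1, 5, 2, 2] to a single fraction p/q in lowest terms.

1075/123

Using pₖ = aₖpₖ₋₁ + pₖ₋₂ and qₖ = aₖqₖ₋₁ + qₖ₋₂:
  k=0: a=8, p=8, q=1
  k=1: a=1, p=9, q=1
  k=2: a=2, p=26, q=3
  k=3: a=1, p=35, q=4
  k=4: a=5, p=201, q=23
  k=5: a=2, p=437, q=50
  k=6: a=2, p=1075, q=123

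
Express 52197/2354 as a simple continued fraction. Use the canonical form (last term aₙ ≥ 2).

52197 = 22×2354 + 409
2354 = 5×409 + 309
409 = 1×309 + 100
309 = 3×100 + 9
100 = 11×9 + 1
9 = 9×1 + 0  (stop)
So 52197/2354 = [22; 5, 1, 3, 11, 9].

[22; 5, 1, 3, 11, 9]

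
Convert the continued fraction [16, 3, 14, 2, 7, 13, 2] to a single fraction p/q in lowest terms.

Fold from the inside: start with 2/1.
  13 + 1/2 = 27/2
  7 + 2/27 = 191/27
  2 + 27/191 = 409/191
  14 + 191/409 = 5917/409
  3 + 409/5917 = 18160/5917
  16 + 5917/18160 = 296477/18160

296477/18160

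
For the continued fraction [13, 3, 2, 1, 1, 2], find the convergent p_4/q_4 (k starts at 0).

Using pₖ = aₖpₖ₋₁ + pₖ₋₂, qₖ = aₖqₖ₋₁ + qₖ₋₂ (with p₋₁=1, p₋₂=0, q₋₁=0, q₋₂=1):
  k=0: a=13, p=13, q=1
  k=1: a=3, p=40, q=3
  k=2: a=2, p=93, q=7
  k=3: a=1, p=133, q=10
  k=4: a=1, p=226, q=17

226/17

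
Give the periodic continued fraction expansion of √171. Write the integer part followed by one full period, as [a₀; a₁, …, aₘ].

[13; 13, 26]

a₀ = ⌊√171⌋ = 13.
With m₀=0, d₀=1 and mₖ₊₁ = dₖaₖ − mₖ, dₖ₊₁ = (n − mₖ₊₁²)/dₖ, aₖ₊₁ = ⌊(a₀+mₖ₊₁)/dₖ₊₁⌋:
  k=1: m=13, d=2, a=13
  k=2: m=13, d=1, a=26
d=1 and a=2a₀=26 at k=2, so the next step gives (m, d) = (13, 2) again — its k=1 value — and the period has length 2.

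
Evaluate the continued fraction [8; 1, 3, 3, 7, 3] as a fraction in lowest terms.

Fold from the inside: start with 3/1.
  7 + 1/3 = 22/3
  3 + 3/22 = 69/22
  3 + 22/69 = 229/69
  1 + 69/229 = 298/229
  8 + 229/298 = 2613/298

2613/298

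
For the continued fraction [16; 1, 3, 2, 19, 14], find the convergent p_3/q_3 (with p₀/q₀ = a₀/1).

151/9

Using pₖ = aₖpₖ₋₁ + pₖ₋₂, qₖ = aₖqₖ₋₁ + qₖ₋₂ (with p₋₁=1, p₋₂=0, q₋₁=0, q₋₂=1):
  k=0: a=16, p=16, q=1
  k=1: a=1, p=17, q=1
  k=2: a=3, p=67, q=4
  k=3: a=2, p=151, q=9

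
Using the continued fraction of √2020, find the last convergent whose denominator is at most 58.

809/18

√2020 = [44; 1, 16, 1, 88, …] (period length 4).
Convergents:
  p_0/q_0 = 44/1
  p_1/q_1 = 45/1
  p_2/q_2 = 764/17
  p_3/q_3 = 809/18
  p_4/q_4 = 71956/1601
q_3 = 18 ≤ 58 < 1601 = q_4, so the answer is 809/18.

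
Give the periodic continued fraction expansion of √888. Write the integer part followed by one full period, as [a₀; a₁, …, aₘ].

[29; 1, 3, 1, 58]

a₀ = ⌊√888⌋ = 29.
With m₀=0, d₀=1 and mₖ₊₁ = dₖaₖ − mₖ, dₖ₊₁ = (n − mₖ₊₁²)/dₖ, aₖ₊₁ = ⌊(a₀+mₖ₊₁)/dₖ₊₁⌋:
  k=1: m=29, d=47, a=1
  k=2: m=18, d=12, a=3
  k=3: m=18, d=47, a=1
  k=4: m=29, d=1, a=58
d=1 and a=2a₀=58 at k=4, so the next step gives (m, d) = (29, 47) again — its k=1 value — and the period has length 4.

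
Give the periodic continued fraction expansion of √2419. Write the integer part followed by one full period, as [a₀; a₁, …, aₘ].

a₀ = ⌊√2419⌋ = 49.

[49; 5, 2, 5, 98]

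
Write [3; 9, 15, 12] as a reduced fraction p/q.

5104/1641

Using pₖ = aₖpₖ₋₁ + pₖ₋₂ and qₖ = aₖqₖ₋₁ + qₖ₋₂:
  k=0: a=3, p=3, q=1
  k=1: a=9, p=28, q=9
  k=2: a=15, p=423, q=136
  k=3: a=12, p=5104, q=1641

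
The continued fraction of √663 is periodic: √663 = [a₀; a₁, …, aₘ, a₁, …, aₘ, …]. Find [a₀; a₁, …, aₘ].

[25; 1, 2, 1, 50]

a₀ = ⌊√663⌋ = 25.
With m₀=0, d₀=1 and mₖ₊₁ = dₖaₖ − mₖ, dₖ₊₁ = (n − mₖ₊₁²)/dₖ, aₖ₊₁ = ⌊(a₀+mₖ₊₁)/dₖ₊₁⌋:
  k=1: m=25, d=38, a=1
  k=2: m=13, d=13, a=2
  k=3: m=13, d=38, a=1
  k=4: m=25, d=1, a=50
d=1 and a=2a₀=50 at k=4, so the next step gives (m, d) = (25, 38) again — its k=1 value — and the period has length 4.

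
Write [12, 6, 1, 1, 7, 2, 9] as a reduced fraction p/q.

Using pₖ = aₖpₖ₋₁ + pₖ₋₂ and qₖ = aₖqₖ₋₁ + qₖ₋₂:
  k=0: a=12, p=12, q=1
  k=1: a=6, p=73, q=6
  k=2: a=1, p=85, q=7
  k=3: a=1, p=158, q=13
  k=4: a=7, p=1191, q=98
  k=5: a=2, p=2540, q=209
  k=6: a=9, p=24051, q=1979

24051/1979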